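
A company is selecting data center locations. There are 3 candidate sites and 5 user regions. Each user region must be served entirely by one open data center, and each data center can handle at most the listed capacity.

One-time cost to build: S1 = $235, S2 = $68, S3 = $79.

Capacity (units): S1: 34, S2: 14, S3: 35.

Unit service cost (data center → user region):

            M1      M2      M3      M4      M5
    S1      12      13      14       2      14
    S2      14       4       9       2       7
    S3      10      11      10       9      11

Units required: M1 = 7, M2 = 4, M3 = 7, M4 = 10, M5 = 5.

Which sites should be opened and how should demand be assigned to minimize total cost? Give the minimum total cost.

Minimum total cost: 378

Open {S2, S3}: M1→S3 10·7=70, M2→S2 4·4=16, M3→S3 10·7=70, M4→S2 2·10=20, M5→S3 11·5=55.
Loads: S2 carries 14/14, S3 carries 19/35. Service 231; fixed 147; total 378.
Next best feasible plan costs 406.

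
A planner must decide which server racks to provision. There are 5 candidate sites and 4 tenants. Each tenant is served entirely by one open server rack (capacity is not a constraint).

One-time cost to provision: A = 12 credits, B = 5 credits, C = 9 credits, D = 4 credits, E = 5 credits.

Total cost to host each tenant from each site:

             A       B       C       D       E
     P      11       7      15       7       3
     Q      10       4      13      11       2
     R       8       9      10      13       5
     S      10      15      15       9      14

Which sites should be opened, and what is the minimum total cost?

For any fixed open set, each tenant goes to its cheapest open site; total = fixed + service.
{D, E}: P→E 3, Q→E 2, R→E 5, S→D 9. Service 19; fixed 9; total 28.
{E}: service 24 + fixed 5 = 29
{B, D, E}: service 19 + fixed 14 = 33
{A, B, C, D, E}: service 19 + fixed 35 = 54
No other subset beats 28.

Open D and E; minimum total cost 28.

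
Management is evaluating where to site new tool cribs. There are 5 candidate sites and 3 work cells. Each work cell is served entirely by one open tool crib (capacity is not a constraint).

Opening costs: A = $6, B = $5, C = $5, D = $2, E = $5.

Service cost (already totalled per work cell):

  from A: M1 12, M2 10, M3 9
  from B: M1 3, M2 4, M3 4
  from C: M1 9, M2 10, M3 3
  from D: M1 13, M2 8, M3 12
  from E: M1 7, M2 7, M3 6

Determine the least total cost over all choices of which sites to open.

For any fixed open set, each work cell goes to its cheapest open site; total = fixed + service.
{B}: M1→B 3, M2→B 4, M3→B 4. Service 11; fixed 5; total 16.
{B, D}: service 11 + fixed 7 = 18
{B, C}: M1→B 3, M2→B 4, M3→C 3. Service 10; fixed 10; total 20.
{A, B, C, D, E}: service 10 + fixed 23 = 33
No other subset beats 16.

Minimum total cost: 16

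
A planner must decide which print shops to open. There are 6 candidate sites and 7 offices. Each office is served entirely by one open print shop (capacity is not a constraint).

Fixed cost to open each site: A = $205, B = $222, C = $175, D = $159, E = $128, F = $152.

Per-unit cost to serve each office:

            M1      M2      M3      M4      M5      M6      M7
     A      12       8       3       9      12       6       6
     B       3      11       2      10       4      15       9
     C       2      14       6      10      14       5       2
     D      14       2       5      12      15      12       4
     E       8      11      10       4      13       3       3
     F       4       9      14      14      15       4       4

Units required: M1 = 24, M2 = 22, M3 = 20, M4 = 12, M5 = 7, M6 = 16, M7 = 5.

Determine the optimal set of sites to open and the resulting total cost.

Open B, D and E; minimum total cost 804.

For any fixed open set, each office goes to its cheapest open site; total = fixed + service.
{B, D, E}: M1→B 3·24=72, M2→D 2·22=44, M3→B 2·20=40, M4→E 4·12=48, M5→B 4·7=28, M6→E 3·16=48, M7→E 3·5=15. Service 295; fixed 509; total 804.
{D, E}: M1→E 8·24=192, M2→D 2·22=44, M3→D 5·20=100, M4→E 4·12=48, M5→E 13·7=91, M6→E 3·16=48, M7→E 3·5=15. Service 538; fixed 287; total 825.
{C, D}: M1→C 2·24=48, M2→D 2·22=44, M3→D 5·20=100, M4→C 10·12=120, M5→C 14·7=98, M6→C 5·16=80, M7→C 2·5=10. Service 500; fixed 334; total 834.
{A, B, C, D, E, F}: service 266 + fixed 1041 = 1307
No other subset beats 804.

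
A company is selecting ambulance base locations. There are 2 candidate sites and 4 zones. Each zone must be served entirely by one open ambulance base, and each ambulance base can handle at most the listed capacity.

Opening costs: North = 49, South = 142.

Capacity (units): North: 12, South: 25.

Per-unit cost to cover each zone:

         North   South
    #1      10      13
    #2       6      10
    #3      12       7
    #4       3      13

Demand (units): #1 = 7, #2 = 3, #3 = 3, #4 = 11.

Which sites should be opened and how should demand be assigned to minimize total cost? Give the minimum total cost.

Open {North, South}: #1→South 13·7=91, #2→South 10·3=30, #3→South 7·3=21, #4→North 3·11=33.
Loads: North carries 11/12, South carries 13/25. Service 175; fixed 191; total 366.
Next best feasible plan costs 427.

Minimum total cost: 366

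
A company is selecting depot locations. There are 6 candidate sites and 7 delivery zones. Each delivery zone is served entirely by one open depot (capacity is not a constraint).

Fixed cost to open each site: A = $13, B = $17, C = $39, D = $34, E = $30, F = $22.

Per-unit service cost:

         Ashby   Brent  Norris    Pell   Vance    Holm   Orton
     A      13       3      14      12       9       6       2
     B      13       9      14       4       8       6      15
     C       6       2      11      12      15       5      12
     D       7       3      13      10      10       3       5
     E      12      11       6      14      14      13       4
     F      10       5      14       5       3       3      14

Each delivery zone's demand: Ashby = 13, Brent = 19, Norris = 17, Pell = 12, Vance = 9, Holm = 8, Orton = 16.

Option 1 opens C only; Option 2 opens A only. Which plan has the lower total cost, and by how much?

Option 2 is cheaper by 71.

Option 1: {C}: Ashby→C 6·13=78, Brent→C 2·19=38, Norris→C 11·17=187, Pell→C 12·12=144, Vance→C 15·9=135, Holm→C 5·8=40, Orton→C 12·16=192. Service 814; fixed 39; total 853.
Option 2: {A}: Ashby→A 13·13=169, Brent→A 3·19=57, Norris→A 14·17=238, Pell→A 12·12=144, Vance→A 9·9=81, Holm→A 6·8=48, Orton→A 2·16=32. Service 769; fixed 13; total 782.
Difference: |853 − 782| = 71.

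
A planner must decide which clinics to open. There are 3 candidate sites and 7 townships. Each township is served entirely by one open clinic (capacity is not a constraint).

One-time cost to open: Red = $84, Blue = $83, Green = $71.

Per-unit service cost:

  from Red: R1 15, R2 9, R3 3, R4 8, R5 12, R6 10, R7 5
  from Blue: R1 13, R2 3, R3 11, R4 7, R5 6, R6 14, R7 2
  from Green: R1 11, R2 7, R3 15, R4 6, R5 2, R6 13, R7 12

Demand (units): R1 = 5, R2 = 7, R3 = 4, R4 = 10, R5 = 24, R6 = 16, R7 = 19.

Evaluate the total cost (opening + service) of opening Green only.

Total cost: 779

Each township is assigned to its cheapest site among the open ones.
{Green}: R1→Green 11·5=55, R2→Green 7·7=49, R3→Green 15·4=60, R4→Green 6·10=60, R5→Green 2·24=48, R6→Green 13·16=208, R7→Green 12·19=228. Service 708; fixed 71; total 779.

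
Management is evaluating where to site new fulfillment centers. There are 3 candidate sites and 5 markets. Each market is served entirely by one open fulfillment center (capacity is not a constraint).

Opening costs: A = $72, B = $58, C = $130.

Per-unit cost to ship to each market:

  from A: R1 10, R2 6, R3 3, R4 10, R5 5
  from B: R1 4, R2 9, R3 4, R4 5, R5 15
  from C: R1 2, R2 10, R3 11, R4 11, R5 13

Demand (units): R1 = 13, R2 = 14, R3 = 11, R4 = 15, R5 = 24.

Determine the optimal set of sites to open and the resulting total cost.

For any fixed open set, each market goes to its cheapest open site; total = fixed + service.
{A, B}: R1→B 4·13=52, R2→A 6·14=84, R3→A 3·11=33, R4→B 5·15=75, R5→A 5·24=120. Service 364; fixed 130; total 494.
{A}: R1→A 10·13=130, R2→A 6·14=84, R3→A 3·11=33, R4→A 10·15=150, R5→A 5·24=120. Service 517; fixed 72; total 589.
{A, B, C}: service 338 + fixed 260 = 598
{B}: R1→B 4·13=52, R2→B 9·14=126, R3→B 4·11=44, R4→B 5·15=75, R5→B 15·24=360. Service 657; fixed 58; total 715.
(All 7 nonempty subsets were checked; A and B is lowest.)

Open A and B; minimum total cost 494.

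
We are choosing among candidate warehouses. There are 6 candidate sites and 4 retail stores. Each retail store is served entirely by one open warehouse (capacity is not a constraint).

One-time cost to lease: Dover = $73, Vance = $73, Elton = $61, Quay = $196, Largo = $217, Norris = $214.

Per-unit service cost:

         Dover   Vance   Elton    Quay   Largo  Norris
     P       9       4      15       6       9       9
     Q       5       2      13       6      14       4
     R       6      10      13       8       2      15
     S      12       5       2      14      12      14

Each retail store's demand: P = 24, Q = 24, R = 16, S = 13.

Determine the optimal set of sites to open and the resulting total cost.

For any fixed open set, each retail store goes to its cheapest open site; total = fixed + service.
{Vance}: P→Vance 4·24=96, Q→Vance 2·24=48, R→Vance 10·16=160, S→Vance 5·13=65. Service 369; fixed 73; total 442.
{Dover, Vance}: service 305 + fixed 146 = 451
{Vance, Elton}: service 330 + fixed 134 = 464
{Dover, Vance, Elton, Quay, Largo, Norris}: P→Vance 4·24=96, Q→Vance 2·24=48, R→Largo 2·16=32, S→Elton 2·13=26. Service 202; fixed 834; total 1036.
No other subset beats 442.

Open Vance only; minimum total cost 442.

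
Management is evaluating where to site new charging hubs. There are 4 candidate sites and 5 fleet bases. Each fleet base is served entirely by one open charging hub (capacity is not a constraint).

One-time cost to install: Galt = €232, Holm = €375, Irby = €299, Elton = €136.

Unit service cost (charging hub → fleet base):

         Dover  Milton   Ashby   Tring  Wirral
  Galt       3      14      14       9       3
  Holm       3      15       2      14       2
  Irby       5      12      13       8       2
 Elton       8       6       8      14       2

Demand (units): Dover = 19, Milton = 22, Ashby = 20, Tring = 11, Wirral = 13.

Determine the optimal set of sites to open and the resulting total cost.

For any fixed open set, each fleet base goes to its cheapest open site; total = fixed + service.
{Elton}: Dover→Elton 8·19=152, Milton→Elton 6·22=132, Ashby→Elton 8·20=160, Tring→Elton 14·11=154, Wirral→Elton 2·13=26. Service 624; fixed 136; total 760.
{Galt, Elton}: Dover→Galt 3·19=57, Milton→Elton 6·22=132, Ashby→Elton 8·20=160, Tring→Galt 9·11=99, Wirral→Elton 2·13=26. Service 474; fixed 368; total 842.
{Holm, Elton}: service 409 + fixed 511 = 920
{Galt, Holm, Irby, Elton}: service 343 + fixed 1042 = 1385
(All 15 nonempty subsets were checked; Elton only is lowest.)

Open Elton only; minimum total cost 760.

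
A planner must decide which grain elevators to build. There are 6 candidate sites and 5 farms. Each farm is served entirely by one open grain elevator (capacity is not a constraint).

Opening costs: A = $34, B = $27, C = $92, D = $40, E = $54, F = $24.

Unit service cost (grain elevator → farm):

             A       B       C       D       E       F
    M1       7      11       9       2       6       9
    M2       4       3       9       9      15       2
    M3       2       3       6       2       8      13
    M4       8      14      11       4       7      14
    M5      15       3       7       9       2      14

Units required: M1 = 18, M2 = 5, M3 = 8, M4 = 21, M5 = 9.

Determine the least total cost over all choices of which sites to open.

For any fixed open set, each farm goes to its cheapest open site; total = fixed + service.
{B, D}: M1→D 2·18=36, M2→B 3·5=15, M3→D 2·8=16, M4→D 4·21=84, M5→B 3·9=27. Service 178; fixed 67; total 245.
{B, D, F}: service 173 + fixed 91 = 264
{A, B, D}: service 178 + fixed 101 = 279
{A, B, C, D, E, F}: service 164 + fixed 271 = 435
No other subset beats 245.

Minimum total cost: 245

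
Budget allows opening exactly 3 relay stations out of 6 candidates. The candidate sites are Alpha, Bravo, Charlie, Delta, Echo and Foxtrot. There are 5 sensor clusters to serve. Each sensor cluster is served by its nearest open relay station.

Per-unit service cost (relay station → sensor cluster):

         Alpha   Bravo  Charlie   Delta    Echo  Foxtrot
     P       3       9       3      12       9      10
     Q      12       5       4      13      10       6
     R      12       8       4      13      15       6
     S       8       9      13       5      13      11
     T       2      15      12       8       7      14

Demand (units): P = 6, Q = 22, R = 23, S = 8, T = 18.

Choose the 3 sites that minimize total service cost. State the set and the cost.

With exactly 3 open, each sensor cluster uses its cheapest among the chosen.
{Alpha, Charlie, Delta}: P→Alpha 3·6=18, Q→Charlie 4·22=88, R→Charlie 4·23=92, S→Delta 5·8=40, T→Alpha 2·18=36. Service cost 274.
{Alpha, Bravo, Charlie}: service cost 298
{Alpha, Charlie, Echo}: service cost 298
Among all 20 size-3 choices, {Alpha, Charlie, Delta} is lowest.

Choose Alpha, Charlie and Delta; total service cost 274.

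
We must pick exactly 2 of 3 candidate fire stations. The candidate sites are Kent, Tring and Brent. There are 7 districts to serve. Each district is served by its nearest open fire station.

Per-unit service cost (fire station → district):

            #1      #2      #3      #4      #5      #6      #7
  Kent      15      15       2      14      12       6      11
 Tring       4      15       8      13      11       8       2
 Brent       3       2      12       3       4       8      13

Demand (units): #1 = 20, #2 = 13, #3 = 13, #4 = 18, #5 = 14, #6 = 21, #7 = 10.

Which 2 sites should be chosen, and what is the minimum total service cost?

With exactly 2 open, each district uses its cheapest among the chosen.
{Kent, Brent}: #1→Brent 3·20=60, #2→Brent 2·13=26, #3→Kent 2·13=26, #4→Brent 3·18=54, #5→Brent 4·14=56, #6→Kent 6·21=126, #7→Kent 11·10=110. Service cost 458.
{Tring, Brent}: service cost 488
{Kent, Tring}: service cost 835
Among all 3 size-2 choices, {Kent, Brent} is lowest.

Choose Kent and Brent; total service cost 458.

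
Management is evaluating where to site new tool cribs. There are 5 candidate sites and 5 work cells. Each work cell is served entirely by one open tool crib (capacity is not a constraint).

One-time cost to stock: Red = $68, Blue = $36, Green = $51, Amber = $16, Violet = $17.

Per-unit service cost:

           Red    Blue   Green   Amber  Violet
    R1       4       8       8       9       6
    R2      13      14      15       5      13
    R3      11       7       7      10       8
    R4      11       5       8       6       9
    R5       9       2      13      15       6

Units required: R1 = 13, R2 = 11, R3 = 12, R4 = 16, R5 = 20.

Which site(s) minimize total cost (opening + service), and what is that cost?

For any fixed open set, each work cell goes to its cheapest open site; total = fixed + service.
{Blue, Amber, Violet}: R1→Violet 6·13=78, R2→Amber 5·11=55, R3→Blue 7·12=84, R4→Blue 5·16=80, R5→Blue 2·20=40. Service 337; fixed 69; total 406.
{Blue, Amber}: service 363 + fixed 52 = 415
{Red, Blue, Amber}: R1→Red 4·13=52, R2→Amber 5·11=55, R3→Blue 7·12=84, R4→Blue 5·16=80, R5→Blue 2·20=40. Service 311; fixed 120; total 431.
{Red, Blue, Green, Amber, Violet}: service 311 + fixed 188 = 499
No other subset beats 406.

Open Blue, Amber and Violet; minimum total cost 406.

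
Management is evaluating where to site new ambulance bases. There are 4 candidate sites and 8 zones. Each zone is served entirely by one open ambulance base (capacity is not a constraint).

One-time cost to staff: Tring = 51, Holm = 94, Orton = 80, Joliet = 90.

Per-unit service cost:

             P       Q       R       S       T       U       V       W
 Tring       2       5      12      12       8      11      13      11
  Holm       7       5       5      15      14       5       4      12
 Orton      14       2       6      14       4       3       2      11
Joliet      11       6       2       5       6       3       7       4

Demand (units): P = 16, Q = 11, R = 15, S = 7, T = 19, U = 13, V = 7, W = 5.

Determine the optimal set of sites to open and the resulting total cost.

For any fixed open set, each zone goes to its cheapest open site; total = fixed + service.
{Tring, Orton, Joliet}: P→Tring 2·16=32, Q→Orton 2·11=22, R→Joliet 2·15=30, S→Joliet 5·7=35, T→Orton 4·19=76, U→Orton 3·13=39, V→Orton 2·7=14, W→Joliet 4·5=20. Service 268; fixed 221; total 489.
{Tring, Joliet}: service 374 + fixed 141 = 515
{Tring, Orton}: service 412 + fixed 131 = 543
{Tring, Holm, Orton, Joliet}: service 268 + fixed 315 = 583
No other subset beats 489.

Open Tring, Orton and Joliet; minimum total cost 489.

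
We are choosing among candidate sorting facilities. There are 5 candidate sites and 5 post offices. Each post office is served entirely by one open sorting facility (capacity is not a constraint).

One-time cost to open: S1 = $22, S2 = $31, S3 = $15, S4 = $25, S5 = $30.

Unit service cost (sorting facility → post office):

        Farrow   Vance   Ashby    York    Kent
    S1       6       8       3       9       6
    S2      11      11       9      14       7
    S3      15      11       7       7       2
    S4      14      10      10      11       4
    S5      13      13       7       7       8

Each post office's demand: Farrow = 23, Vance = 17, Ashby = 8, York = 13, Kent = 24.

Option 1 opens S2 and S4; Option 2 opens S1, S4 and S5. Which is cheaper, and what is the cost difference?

Option 2 is cheaper by 228.

Option 1: {S2, S4}: Farrow→S2 11·23=253, Vance→S4 10·17=170, Ashby→S2 9·8=72, York→S4 11·13=143, Kent→S4 4·24=96. Service 734; fixed 56; total 790.
Option 2: {S1, S4, S5}: Farrow→S1 6·23=138, Vance→S1 8·17=136, Ashby→S1 3·8=24, York→S5 7·13=91, Kent→S4 4·24=96. Service 485; fixed 77; total 562.
Difference: |790 − 562| = 228.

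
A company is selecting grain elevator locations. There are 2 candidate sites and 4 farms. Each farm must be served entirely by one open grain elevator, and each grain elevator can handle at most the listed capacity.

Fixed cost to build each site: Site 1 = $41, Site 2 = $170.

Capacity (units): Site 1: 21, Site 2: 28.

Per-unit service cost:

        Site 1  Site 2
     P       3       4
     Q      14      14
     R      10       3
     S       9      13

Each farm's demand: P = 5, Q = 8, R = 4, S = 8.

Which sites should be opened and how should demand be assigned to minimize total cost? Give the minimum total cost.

Open {Site 2}: P→Site 2 4·5=20, Q→Site 2 14·8=112, R→Site 2 3·4=12, S→Site 2 13·8=104.
Loads: Site 2 carries 25/28. Service 248; fixed 170; total 418.
Next best feasible plan costs 422.

Minimum total cost: 418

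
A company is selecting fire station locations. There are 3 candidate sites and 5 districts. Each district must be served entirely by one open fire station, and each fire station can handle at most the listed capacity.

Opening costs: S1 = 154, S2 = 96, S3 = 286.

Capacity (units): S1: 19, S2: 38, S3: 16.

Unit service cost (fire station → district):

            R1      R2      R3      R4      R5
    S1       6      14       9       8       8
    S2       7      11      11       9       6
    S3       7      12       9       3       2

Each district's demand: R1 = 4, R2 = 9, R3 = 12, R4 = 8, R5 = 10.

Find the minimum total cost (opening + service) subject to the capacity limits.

Minimum total cost: 613

Open {S1, S2}: R1→S1 6·4=24, R2→S2 11·9=99, R3→S1 9·12=108, R4→S2 9·8=72, R5→S2 6·10=60.
Loads: S1 carries 16/19, S2 carries 27/38. Service 363; fixed 250; total 613.
Next best feasible plan costs 617.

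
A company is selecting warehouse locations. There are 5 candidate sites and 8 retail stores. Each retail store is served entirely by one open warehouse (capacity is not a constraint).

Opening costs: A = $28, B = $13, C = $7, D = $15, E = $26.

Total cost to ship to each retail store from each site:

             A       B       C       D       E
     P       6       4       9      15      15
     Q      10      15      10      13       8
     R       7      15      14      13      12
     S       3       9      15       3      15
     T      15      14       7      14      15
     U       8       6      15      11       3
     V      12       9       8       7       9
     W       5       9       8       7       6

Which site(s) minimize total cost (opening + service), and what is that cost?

For any fixed open set, each retail store goes to its cheapest open site; total = fixed + service.
{B, C}: P→B 4, Q→C 10, R→C 14, S→B 9, T→C 7, U→B 6, V→C 8, W→C 8. Service 66; fixed 20; total 86.
{A, C}: P→A 6, Q→A 10, R→A 7, S→A 3, T→C 7, U→A 8, V→C 8, W→A 5. Service 54; fixed 35; total 89.
{C, D}: service 67 + fixed 22 = 89
{A, B, C, D, E}: P→B 4, Q→E 8, R→A 7, S→A 3, T→C 7, U→E 3, V→D 7, W→A 5. Service 44; fixed 89; total 133.
No other subset beats 86.

Open B and C; minimum total cost 86.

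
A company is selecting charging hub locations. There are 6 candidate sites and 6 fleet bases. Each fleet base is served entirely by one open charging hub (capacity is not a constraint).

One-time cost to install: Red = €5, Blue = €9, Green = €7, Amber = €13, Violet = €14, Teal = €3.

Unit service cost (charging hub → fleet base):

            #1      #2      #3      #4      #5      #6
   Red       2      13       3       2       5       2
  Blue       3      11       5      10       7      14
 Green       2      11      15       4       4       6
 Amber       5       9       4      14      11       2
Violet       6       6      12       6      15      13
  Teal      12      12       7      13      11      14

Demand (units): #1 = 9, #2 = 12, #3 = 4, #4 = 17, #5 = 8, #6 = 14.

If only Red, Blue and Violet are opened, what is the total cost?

Total cost: 232

Each fleet base is assigned to its cheapest site among the open ones.
{Red, Blue, Violet}: #1→Red 2·9=18, #2→Violet 6·12=72, #3→Red 3·4=12, #4→Red 2·17=34, #5→Red 5·8=40, #6→Red 2·14=28. Service 204; fixed 28; total 232.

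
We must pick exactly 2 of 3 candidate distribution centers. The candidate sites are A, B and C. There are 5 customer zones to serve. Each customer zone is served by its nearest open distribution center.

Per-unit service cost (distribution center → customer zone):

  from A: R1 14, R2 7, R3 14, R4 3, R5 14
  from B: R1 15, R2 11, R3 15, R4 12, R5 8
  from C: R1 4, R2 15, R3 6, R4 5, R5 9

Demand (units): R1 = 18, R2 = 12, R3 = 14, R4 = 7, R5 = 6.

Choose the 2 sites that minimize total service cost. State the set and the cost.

Choose A and C; total service cost 315.

With exactly 2 open, each customer zone uses its cheapest among the chosen.
{A, C}: R1→C 4·18=72, R2→A 7·12=84, R3→C 6·14=84, R4→A 3·7=21, R5→C 9·6=54. Service cost 315.
{B, C}: service cost 371
{A, B}: service cost 601
Among all 3 size-2 choices, {A, C} is lowest.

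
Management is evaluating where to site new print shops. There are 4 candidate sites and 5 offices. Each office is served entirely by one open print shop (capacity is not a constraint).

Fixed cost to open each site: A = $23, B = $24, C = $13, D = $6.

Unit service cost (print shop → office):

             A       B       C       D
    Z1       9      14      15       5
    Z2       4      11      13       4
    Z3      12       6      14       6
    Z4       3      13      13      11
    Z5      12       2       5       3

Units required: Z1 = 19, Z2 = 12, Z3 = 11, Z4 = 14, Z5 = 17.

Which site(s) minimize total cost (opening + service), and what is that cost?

Open A and D; minimum total cost 331.

For any fixed open set, each office goes to its cheapest open site; total = fixed + service.
{A, D}: Z1→D 5·19=95, Z2→A 4·12=48, Z3→D 6·11=66, Z4→A 3·14=42, Z5→D 3·17=51. Service 302; fixed 29; total 331.
{A, B, D}: service 285 + fixed 53 = 338
{A, C, D}: Z1→D 5·19=95, Z2→A 4·12=48, Z3→D 6·11=66, Z4→A 3·14=42, Z5→D 3·17=51. Service 302; fixed 42; total 344.
{A, B, C, D}: Z1→D 5·19=95, Z2→A 4·12=48, Z3→B 6·11=66, Z4→A 3·14=42, Z5→B 2·17=34. Service 285; fixed 66; total 351.
(All 15 nonempty subsets were checked; A and D is lowest.)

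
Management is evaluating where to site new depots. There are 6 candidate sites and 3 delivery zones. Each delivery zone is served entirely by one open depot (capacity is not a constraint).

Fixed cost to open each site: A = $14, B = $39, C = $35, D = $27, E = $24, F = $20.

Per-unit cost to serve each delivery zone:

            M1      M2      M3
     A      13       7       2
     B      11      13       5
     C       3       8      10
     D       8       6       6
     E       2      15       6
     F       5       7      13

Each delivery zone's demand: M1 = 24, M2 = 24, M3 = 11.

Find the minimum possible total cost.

Minimum total cost: 276

For any fixed open set, each delivery zone goes to its cheapest open site; total = fixed + service.
{A, E}: M1→E 2·24=48, M2→A 7·24=168, M3→A 2·11=22. Service 238; fixed 38; total 276.
{A, D, E}: service 214 + fixed 65 = 279
{A, E, F}: service 238 + fixed 58 = 296
{A, B, C, D, E, F}: service 214 + fixed 159 = 373
No other subset beats 276.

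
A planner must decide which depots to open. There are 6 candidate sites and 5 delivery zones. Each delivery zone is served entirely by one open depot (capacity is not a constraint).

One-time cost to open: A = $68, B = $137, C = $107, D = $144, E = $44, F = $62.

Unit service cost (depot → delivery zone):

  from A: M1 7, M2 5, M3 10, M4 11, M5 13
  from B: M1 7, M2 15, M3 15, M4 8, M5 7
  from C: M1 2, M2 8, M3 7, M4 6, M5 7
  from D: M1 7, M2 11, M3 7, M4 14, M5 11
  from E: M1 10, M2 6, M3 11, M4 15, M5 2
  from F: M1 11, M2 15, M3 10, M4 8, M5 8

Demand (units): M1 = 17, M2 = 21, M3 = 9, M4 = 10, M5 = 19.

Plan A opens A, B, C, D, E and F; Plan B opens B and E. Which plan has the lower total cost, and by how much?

Plan B is cheaper by 219.

Plan A: {A, B, C, D, E, F}: M1→C 2·17=34, M2→A 5·21=105, M3→C 7·9=63, M4→C 6·10=60, M5→E 2·19=38. Service 300; fixed 562; total 862.
Plan B: {B, E}: M1→B 7·17=119, M2→E 6·21=126, M3→E 11·9=99, M4→B 8·10=80, M5→E 2·19=38. Service 462; fixed 181; total 643.
Difference: |862 − 643| = 219.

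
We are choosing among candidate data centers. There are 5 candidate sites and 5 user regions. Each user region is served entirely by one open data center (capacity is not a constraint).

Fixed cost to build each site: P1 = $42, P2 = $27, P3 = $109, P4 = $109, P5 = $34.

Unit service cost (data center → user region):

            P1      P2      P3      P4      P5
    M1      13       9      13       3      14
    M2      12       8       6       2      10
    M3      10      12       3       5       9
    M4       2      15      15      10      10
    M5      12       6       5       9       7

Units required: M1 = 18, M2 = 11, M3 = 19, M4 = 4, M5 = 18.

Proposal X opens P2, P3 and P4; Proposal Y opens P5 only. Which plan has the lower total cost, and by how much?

Proposal X is cheaper by 225.

Proposal X: {P2, P3, P4}: M1→P4 3·18=54, M2→P4 2·11=22, M3→P3 3·19=57, M4→P4 10·4=40, M5→P3 5·18=90. Service 263; fixed 245; total 508.
Proposal Y: {P5}: M1→P5 14·18=252, M2→P5 10·11=110, M3→P5 9·19=171, M4→P5 10·4=40, M5→P5 7·18=126. Service 699; fixed 34; total 733.
Difference: |508 − 733| = 225.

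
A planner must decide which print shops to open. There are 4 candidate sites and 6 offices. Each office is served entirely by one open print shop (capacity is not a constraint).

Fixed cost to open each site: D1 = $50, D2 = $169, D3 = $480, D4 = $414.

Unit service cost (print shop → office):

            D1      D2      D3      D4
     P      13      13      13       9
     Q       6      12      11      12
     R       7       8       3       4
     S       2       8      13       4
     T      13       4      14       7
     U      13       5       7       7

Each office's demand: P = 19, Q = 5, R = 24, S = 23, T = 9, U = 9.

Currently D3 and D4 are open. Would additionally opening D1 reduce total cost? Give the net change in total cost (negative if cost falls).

Current service cost with {D3, D4}: 516.
Adding D1: each office re-picks its cheapest; new service cost 445, saving 71.
Extra fixed cost: 50. Net change = 50 − 71 = -21.
(Totals: 1410 → 1389.)

Yes — net change −21 (cost falls by 21).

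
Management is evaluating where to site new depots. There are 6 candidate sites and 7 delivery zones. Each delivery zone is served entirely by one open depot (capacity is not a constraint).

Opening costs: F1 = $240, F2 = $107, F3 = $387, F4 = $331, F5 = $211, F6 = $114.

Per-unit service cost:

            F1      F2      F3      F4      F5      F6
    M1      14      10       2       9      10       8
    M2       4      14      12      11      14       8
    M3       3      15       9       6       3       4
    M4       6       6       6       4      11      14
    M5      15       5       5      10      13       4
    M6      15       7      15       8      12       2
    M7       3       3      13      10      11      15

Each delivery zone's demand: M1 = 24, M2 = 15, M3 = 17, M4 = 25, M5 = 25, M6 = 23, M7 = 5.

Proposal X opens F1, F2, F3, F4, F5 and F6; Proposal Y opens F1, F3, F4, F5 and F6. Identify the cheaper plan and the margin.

Proposal Y is cheaper by 107.

Proposal X: {F1, F2, F3, F4, F5, F6}: M1→F3 2·24=48, M2→F1 4·15=60, M3→F1 3·17=51, M4→F4 4·25=100, M5→F6 4·25=100, M6→F6 2·23=46, M7→F1 3·5=15. Service 420; fixed 1390; total 1810.
Proposal Y: {F1, F3, F4, F5, F6}: M1→F3 2·24=48, M2→F1 4·15=60, M3→F1 3·17=51, M4→F4 4·25=100, M5→F6 4·25=100, M6→F6 2·23=46, M7→F1 3·5=15. Service 420; fixed 1283; total 1703.
Difference: |1810 − 1703| = 107.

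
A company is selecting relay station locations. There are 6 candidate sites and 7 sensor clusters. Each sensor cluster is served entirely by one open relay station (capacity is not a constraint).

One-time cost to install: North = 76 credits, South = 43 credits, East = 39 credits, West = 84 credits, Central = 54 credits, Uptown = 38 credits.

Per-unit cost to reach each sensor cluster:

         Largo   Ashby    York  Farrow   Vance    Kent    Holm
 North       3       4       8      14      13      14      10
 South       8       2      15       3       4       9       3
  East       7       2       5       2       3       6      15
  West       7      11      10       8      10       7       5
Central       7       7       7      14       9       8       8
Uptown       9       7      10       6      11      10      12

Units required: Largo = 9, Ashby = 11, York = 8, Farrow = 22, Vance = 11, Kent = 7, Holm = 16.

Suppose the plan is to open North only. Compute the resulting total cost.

Total cost: 920

Each sensor cluster is assigned to its cheapest site among the open ones.
{North}: Largo→North 3·9=27, Ashby→North 4·11=44, York→North 8·8=64, Farrow→North 14·22=308, Vance→North 13·11=143, Kent→North 14·7=98, Holm→North 10·16=160. Service 844; fixed 76; total 920.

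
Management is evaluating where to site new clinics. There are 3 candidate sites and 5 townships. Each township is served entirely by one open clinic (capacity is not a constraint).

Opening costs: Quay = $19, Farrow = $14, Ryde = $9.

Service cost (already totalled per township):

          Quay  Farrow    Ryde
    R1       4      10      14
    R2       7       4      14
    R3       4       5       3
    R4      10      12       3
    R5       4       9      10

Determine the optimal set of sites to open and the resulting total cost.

Open Quay only; minimum total cost 48.

For any fixed open set, each township goes to its cheapest open site; total = fixed + service.
{Quay}: R1→Quay 4, R2→Quay 7, R3→Quay 4, R4→Quay 10, R5→Quay 4. Service 29; fixed 19; total 48.
{Quay, Ryde}: service 21 + fixed 28 = 49
{Farrow, Ryde}: service 29 + fixed 23 = 52
{Quay, Farrow, Ryde}: service 18 + fixed 42 = 60
No other subset beats 48.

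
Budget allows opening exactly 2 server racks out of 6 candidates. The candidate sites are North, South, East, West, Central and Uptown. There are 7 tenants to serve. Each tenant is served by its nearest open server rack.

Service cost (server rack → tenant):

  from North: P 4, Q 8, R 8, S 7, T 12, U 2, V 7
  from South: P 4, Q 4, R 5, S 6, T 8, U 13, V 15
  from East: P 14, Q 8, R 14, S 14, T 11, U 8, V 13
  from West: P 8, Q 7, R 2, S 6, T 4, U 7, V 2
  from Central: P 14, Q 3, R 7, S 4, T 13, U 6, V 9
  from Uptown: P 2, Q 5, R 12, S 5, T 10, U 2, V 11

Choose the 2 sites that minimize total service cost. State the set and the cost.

Choose West and Uptown; total service cost 22.

With exactly 2 open, each tenant uses its cheapest among the chosen.
{West, Uptown}: P→Uptown 2, Q→Uptown 5, R→West 2, S→Uptown 5, T→West 4, U→Uptown 2, V→West 2. Service cost 22.
{North, West}: service cost 27
{South, West}: service cost 29
Among all 15 size-2 choices, {West, Uptown} is lowest.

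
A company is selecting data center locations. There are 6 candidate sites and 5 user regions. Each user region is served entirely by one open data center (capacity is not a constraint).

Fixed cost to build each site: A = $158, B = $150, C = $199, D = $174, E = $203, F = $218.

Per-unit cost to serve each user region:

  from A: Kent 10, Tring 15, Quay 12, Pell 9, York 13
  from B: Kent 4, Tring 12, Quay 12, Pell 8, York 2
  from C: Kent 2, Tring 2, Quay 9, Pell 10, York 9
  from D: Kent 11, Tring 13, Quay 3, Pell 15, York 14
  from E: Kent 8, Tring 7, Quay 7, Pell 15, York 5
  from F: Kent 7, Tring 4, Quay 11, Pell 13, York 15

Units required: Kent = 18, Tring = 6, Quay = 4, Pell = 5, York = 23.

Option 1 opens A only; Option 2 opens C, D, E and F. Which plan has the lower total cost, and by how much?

Option 1: {A}: Kent→A 10·18=180, Tring→A 15·6=90, Quay→A 12·4=48, Pell→A 9·5=45, York→A 13·23=299. Service 662; fixed 158; total 820.
Option 2: {C, D, E, F}: Kent→C 2·18=36, Tring→C 2·6=12, Quay→D 3·4=12, Pell→C 10·5=50, York→E 5·23=115. Service 225; fixed 794; total 1019.
Difference: |820 − 1019| = 199.

Option 1 is cheaper by 199.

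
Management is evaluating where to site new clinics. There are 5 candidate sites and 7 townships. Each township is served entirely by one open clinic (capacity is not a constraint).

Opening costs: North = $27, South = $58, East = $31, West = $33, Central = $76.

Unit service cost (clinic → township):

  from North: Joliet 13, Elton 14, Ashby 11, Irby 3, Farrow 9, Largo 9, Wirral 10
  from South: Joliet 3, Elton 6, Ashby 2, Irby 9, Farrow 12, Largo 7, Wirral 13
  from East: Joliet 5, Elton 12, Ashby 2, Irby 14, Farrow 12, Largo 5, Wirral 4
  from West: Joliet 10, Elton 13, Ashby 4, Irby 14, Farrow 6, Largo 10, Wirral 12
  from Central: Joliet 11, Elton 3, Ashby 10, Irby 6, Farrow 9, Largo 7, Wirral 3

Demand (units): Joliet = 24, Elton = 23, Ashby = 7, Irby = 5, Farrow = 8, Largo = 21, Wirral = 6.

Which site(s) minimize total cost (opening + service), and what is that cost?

For any fixed open set, each township goes to its cheapest open site; total = fixed + service.
{East, Central}: Joliet→East 5·24=120, Elton→Central 3·23=69, Ashby→East 2·7=14, Irby→Central 6·5=30, Farrow→Central 9·8=72, Largo→East 5·21=105, Wirral→Central 3·6=18. Service 428; fixed 107; total 535.
{East, West, Central}: service 404 + fixed 140 = 544
{South, East, Central}: Joliet→South 3·24=72, Elton→Central 3·23=69, Ashby→South 2·7=14, Irby→Central 6·5=30, Farrow→Central 9·8=72, Largo→East 5·21=105, Wirral→Central 3·6=18. Service 380; fixed 165; total 545.
{North, South, East, West, Central}: Joliet→South 3·24=72, Elton→Central 3·23=69, Ashby→South 2·7=14, Irby→North 3·5=15, Farrow→West 6·8=48, Largo→East 5·21=105, Wirral→Central 3·6=18. Service 341; fixed 225; total 566.
No other subset beats 535.

Open East and Central; minimum total cost 535.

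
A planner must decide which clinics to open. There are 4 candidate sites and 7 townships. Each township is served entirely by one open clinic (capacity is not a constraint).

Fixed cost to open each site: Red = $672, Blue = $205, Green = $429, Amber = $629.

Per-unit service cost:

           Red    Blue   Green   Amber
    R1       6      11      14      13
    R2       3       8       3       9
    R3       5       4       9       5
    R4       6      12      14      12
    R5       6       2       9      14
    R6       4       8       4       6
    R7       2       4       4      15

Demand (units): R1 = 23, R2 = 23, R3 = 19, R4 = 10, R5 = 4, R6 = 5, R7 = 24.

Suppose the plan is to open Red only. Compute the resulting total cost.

Each township is assigned to its cheapest site among the open ones.
{Red}: R1→Red 6·23=138, R2→Red 3·23=69, R3→Red 5·19=95, R4→Red 6·10=60, R5→Red 6·4=24, R6→Red 4·5=20, R7→Red 2·24=48. Service 454; fixed 672; total 1126.

Total cost: 1126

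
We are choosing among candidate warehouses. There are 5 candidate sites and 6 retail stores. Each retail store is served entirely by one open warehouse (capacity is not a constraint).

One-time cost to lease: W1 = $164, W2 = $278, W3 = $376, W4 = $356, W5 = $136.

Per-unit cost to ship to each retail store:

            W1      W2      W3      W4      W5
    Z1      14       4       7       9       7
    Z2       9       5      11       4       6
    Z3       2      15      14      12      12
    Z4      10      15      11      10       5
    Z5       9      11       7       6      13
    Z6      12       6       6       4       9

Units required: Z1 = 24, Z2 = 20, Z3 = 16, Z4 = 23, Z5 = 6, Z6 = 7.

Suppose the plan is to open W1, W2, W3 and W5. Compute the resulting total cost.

Each retail store is assigned to its cheapest site among the open ones.
{W1, W2, W3, W5}: Z1→W2 4·24=96, Z2→W2 5·20=100, Z3→W1 2·16=32, Z4→W5 5·23=115, Z5→W3 7·6=42, Z6→W2 6·7=42. Service 427; fixed 954; total 1381.

Total cost: 1381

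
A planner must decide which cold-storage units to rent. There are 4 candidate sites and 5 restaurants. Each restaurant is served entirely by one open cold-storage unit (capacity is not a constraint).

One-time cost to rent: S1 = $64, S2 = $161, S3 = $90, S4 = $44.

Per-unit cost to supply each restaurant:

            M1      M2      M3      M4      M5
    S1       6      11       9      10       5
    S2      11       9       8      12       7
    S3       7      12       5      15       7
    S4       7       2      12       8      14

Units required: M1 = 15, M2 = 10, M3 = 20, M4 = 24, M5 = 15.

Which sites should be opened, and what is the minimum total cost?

For any fixed open set, each restaurant goes to its cheapest open site; total = fixed + service.
{S3, S4}: M1→S3 7·15=105, M2→S4 2·10=20, M3→S3 5·20=100, M4→S4 8·24=192, M5→S3 7·15=105. Service 522; fixed 134; total 656.
{S1, S4}: service 557 + fixed 108 = 665
{S1, S3, S4}: service 477 + fixed 198 = 675
{S1, S2, S3, S4}: service 477 + fixed 359 = 836
No other subset beats 656.

Open S3 and S4; minimum total cost 656.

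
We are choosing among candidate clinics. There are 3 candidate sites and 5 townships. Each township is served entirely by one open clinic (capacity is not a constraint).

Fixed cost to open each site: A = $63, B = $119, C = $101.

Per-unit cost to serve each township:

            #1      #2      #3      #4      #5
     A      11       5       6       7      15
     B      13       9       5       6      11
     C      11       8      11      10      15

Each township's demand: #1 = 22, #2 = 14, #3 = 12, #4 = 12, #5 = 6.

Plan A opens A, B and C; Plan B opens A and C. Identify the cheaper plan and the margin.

Plan A: {A, B, C}: #1→A 11·22=242, #2→A 5·14=70, #3→B 5·12=60, #4→B 6·12=72, #5→B 11·6=66. Service 510; fixed 283; total 793.
Plan B: {A, C}: #1→A 11·22=242, #2→A 5·14=70, #3→A 6·12=72, #4→A 7·12=84, #5→A 15·6=90. Service 558; fixed 164; total 722.
Difference: |793 − 722| = 71.

Plan B is cheaper by 71.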